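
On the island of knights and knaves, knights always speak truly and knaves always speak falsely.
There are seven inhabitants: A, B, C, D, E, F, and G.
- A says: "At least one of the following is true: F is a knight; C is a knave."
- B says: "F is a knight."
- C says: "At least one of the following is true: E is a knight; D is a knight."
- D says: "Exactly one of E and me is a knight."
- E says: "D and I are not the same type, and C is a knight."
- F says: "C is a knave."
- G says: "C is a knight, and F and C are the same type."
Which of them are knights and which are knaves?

A is a knight, B is a knight, C is a knave, D is a knave, E is a knave, F is a knight, and G is a knave.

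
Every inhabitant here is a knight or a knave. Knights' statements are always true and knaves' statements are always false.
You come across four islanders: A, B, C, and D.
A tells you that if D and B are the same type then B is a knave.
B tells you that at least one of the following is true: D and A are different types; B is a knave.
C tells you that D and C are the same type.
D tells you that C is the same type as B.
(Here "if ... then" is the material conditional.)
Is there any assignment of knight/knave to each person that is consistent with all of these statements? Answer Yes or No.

One consistent assignment: A=knave, B=knight, C=knight, D=knight.

Yes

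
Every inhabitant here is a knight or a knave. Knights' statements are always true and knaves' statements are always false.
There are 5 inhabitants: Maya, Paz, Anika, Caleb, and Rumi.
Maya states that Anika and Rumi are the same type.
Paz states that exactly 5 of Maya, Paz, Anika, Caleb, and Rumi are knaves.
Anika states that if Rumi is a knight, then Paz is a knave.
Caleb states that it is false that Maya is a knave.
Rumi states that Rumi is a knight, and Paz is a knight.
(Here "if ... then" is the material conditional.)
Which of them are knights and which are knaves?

Knights: Anika. Knaves: Maya, Paz, Caleb, and Rumi.

Suppose Maya is a knight. Then Maya's statement "Anika and Rumi are the same type" would have to be true. Checking the 16 ways to assign the others, none is consistent with every speaker.
(For instance, with Paz=knave, Anika=knight, Caleb=knave, Rumi=knave, Maya's claim "Anika and Rumi are the same type" comes out false where it would need to be true.)
So Maya must be a knave, making "Anika and Rumi are the same type" false. Taking Maya=knave, Paz=knave, Anika=knight, Caleb=knave, Rumi=knave, each remaining statement checks out:
  Paz (knave): "exactly 5 of Maya, Paz, Anika, Caleb, and Rumi are knaves" — false. ✓
  Anika (knight): "if Rumi is a knight, then Paz is a knave" — true. ✓
  Caleb (knave): "it is false that Maya is a knave" — false. ✓
  Rumi (knave): "Rumi is a knight, and Paz is a knight" — false. ✓
This is the unique consistent assignment.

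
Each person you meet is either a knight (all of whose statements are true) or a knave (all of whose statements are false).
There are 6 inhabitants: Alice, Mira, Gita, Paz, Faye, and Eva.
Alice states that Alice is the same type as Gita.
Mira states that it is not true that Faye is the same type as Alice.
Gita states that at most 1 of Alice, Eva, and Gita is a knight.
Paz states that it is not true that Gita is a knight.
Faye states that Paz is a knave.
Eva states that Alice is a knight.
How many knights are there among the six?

3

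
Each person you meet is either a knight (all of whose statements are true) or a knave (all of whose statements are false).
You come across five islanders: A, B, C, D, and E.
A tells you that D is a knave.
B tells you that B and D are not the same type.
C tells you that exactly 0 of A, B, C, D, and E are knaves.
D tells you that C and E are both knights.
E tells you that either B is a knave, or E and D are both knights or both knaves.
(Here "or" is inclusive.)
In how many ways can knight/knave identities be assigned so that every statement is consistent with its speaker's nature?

1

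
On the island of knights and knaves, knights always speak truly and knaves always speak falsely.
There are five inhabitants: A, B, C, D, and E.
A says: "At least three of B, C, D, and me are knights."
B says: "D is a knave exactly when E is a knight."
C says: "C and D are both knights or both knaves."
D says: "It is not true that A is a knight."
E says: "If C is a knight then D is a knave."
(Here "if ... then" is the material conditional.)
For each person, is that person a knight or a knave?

A is a knave, B is a knave, C is a knave, D is a knight, and E is a knight.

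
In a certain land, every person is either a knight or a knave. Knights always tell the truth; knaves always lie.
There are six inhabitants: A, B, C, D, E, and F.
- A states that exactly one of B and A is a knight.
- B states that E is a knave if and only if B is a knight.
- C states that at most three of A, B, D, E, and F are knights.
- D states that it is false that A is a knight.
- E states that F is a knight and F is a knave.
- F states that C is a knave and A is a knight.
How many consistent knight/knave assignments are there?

2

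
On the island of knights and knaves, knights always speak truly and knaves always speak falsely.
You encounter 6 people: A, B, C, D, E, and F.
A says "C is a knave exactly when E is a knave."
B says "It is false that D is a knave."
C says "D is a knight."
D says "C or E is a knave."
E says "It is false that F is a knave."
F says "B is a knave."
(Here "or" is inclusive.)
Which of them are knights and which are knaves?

A is a knave, B is a knight, C is a knight, D is a knight, E is a knave, and F is a knave.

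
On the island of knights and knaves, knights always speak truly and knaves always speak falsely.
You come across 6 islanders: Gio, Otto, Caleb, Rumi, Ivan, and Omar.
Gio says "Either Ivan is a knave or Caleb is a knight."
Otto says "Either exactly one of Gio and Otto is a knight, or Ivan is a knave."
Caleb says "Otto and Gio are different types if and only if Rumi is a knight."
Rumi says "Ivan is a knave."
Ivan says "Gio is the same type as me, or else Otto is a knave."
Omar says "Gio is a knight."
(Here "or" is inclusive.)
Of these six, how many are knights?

The unique consistent assignment is Gio=knight, Otto=knight, Caleb=knave, Rumi=knight, Ivan=knave, Omar=knight.
That has 4 knights.

4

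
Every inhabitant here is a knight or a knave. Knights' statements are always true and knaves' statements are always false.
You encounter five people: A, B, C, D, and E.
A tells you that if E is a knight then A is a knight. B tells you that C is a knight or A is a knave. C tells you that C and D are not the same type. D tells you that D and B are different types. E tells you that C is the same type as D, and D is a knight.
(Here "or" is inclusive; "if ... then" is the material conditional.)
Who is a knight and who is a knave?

A is a knight, B is a knave, C is a knave, D is a knave, and E is a knave.

Suppose A is a knave. Then A's statement "if E is a knight then A is a knight" would have to be false. Checking the 16 ways to assign the others, none is consistent with every speaker.
(For instance, with B=knave, C=knave, D=knave, E=knave, A's claim "if E is a knight then A is a knight" comes out true where it would need to be false.)
So A must be a knight, making "if E is a knight then A is a knight" true. Taking A=knight, B=knave, C=knave, D=knave, E=knave, each remaining statement checks out:
  B (knave): "C is a knight or A is a knave" — false. ✓
  C (knave): "C and D are not the same type" — false. ✓
  D (knave): "D and B are different types" — false. ✓
  E (knave): "C is the same type as D, and D is a knight" — false. ✓
This is the unique consistent assignment.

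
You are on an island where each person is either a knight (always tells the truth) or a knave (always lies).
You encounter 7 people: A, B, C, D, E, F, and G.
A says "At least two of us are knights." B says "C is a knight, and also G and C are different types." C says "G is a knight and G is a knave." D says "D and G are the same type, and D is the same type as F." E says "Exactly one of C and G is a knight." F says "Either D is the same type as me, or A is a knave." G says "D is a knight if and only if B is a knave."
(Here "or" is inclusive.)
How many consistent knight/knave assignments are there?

2

Consistent assignments:
  A=knight, B=knave, C=knave, D=knight, E=knight, F=knight, G=knight
  A=knave, B=knave, C=knave, D=knave, E=knave, F=knight, G=knave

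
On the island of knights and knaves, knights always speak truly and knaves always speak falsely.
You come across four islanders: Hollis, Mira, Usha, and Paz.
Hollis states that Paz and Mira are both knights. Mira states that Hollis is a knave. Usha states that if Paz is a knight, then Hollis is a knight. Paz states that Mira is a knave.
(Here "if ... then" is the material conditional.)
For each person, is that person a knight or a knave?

Hollis is a knave, and the claim "Paz and Mira are both knights" is indeed false.
Since Mira is a knight, "Hollis is a knave" needs to be true, which holds.
Usha (knight): "if Paz is a knight, then Hollis is a knight" — true. ✓
Paz is a knave; "Mira is a knave" is false, as required.

Hollis is a knave, Mira is a knight, Usha is a knight, and Paz is a knave.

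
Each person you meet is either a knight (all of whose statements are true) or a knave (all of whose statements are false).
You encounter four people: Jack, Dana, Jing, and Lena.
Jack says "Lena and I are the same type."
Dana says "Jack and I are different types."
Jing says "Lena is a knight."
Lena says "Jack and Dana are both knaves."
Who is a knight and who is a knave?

Jack is a knave, Dana is a knave, Jing is a knight, and Lena is a knight.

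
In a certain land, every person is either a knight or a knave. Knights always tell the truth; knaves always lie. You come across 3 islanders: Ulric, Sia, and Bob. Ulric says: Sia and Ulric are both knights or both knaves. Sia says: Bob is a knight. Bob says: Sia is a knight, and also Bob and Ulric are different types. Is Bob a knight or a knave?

Bob is a knight.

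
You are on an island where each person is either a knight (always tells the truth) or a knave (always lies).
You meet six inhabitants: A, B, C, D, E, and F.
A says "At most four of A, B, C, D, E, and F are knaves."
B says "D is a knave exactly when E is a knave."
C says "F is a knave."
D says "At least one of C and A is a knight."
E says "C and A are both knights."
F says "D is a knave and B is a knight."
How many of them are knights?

The unique consistent assignment is A=knight, B=knight, C=knight, D=knight, E=knight, F=knave.
That has 5 knights.

5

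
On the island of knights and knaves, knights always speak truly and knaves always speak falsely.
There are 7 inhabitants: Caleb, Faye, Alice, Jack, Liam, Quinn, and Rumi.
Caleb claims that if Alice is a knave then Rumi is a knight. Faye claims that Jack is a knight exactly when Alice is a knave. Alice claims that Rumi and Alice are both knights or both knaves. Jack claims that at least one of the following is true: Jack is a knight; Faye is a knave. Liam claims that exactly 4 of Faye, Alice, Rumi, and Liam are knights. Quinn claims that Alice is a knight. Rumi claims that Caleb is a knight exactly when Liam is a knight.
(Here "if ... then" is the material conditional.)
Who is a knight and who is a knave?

Caleb is a knight, so "if Alice is a knave then Rumi is a knight" must be True — and it is.
Faye (knight): "Jack is a knight exactly when Alice is a knave" — True. ✓
Alice is a knight, so "Rumi and Alice are both knights or both knaves" must be True — and it is.
Jack is a knave, so "at least one of the following is true: Jack is a knight; Faye is a knave" must be False — and it is.
Liam is a knight, so "exactly 4 of Faye, Alice, Rumi, and Liam are knights" must be True — and it is.
Quinn (knight): "Alice is a knight" — True. ✓
Rumi is a knight, and the claim "Caleb is a knight exactly when Liam is a knight" is indeed True.

Caleb is a knight, Faye is a knight, Alice is a knight, Jack is a knave, Liam is a knight, Quinn is a knight, and Rumi is a knight.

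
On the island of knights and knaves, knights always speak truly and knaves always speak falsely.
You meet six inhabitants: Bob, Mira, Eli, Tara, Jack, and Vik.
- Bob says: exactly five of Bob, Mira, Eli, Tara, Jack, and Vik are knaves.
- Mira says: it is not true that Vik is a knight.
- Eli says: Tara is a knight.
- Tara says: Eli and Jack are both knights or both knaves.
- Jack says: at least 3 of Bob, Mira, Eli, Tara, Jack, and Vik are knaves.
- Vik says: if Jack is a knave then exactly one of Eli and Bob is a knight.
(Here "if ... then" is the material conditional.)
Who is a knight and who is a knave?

Bob is a knave, Mira is a knave, Eli is a knave, Tara is a knave, Jack is a knight, and Vik is a knight.

Bob (knave): "exactly five of Bob, Mira, Eli, Tara, Jack, and Vik are knaves" — False. ✓
Mira is a knave; "it is not true that Vik is a knight" is False, as required.
Eli is a knave, and the claim "Tara is a knight" is indeed False.
Tara is a knave, and the claim "Eli and Jack are both knights or both knaves" is indeed False.
Jack is a knight, so "at least 3 of Bob, Mira, Eli, Tara, Jack, and Vik are knaves" must be true — and it is.
Vik is a knight, so "if Jack is a knave then exactly one of Eli and Bob is a knight" must be true — and it is.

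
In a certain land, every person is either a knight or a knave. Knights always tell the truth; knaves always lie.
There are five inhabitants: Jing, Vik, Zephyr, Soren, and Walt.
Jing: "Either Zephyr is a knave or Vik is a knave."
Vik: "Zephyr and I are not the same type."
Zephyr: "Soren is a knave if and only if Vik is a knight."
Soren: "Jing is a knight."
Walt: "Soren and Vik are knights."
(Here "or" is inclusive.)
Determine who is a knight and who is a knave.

Knights: Jing, Vik, Soren, and Walt. Knaves: Zephyr.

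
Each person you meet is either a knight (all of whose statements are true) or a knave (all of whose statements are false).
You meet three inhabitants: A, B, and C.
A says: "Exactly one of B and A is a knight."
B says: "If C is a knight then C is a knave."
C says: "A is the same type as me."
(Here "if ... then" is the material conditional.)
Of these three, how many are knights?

2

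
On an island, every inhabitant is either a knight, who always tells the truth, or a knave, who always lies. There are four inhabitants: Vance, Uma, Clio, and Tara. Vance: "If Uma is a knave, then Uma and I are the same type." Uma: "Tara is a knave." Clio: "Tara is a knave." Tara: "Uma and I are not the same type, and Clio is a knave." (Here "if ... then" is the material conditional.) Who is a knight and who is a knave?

Vance is a knight, Uma is a knight, Clio is a knight, and Tara is a knave.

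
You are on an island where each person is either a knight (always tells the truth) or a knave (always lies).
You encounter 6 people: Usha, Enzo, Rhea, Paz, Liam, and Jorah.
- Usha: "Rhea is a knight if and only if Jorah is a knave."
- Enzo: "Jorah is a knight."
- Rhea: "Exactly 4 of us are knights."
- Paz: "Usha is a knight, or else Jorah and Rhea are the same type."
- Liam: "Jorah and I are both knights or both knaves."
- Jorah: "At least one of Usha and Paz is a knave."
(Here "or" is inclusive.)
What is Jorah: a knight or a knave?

Jorah is a knight.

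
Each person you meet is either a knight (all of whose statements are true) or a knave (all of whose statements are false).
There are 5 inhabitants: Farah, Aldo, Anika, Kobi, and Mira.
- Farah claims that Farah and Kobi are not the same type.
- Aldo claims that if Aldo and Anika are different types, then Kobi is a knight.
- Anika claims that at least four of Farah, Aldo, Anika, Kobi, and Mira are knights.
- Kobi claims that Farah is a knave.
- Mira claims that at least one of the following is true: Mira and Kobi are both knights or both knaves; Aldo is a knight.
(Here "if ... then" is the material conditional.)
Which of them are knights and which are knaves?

Farah is a knight; "Farah and Kobi are not the same type" is True, as required.
Aldo is a knight, so "if Aldo and Anika are different types, then Kobi is a knight" must be True — and it is.
Since Anika is a knight, "at least four of Farah, Aldo, Anika, Kobi, and Mira are knights" needs to be True, which holds.
As a knave, Kobi's statement "Farah is a knave" should be false; it is.
Mira (knight): "at least one of the following is true: Mira and Kobi are both knights or both knaves; Aldo is a knight" — True. ✓

Knights: Farah, Aldo, Anika, and Mira. Knaves: Kobi.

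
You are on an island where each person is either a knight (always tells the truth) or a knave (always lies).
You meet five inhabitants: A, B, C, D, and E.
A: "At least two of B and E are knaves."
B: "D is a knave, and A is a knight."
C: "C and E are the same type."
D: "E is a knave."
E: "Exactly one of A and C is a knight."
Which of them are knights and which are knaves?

A is a knave, B is a knave, C is a knight, D is a knave, and E is a knight.

A is a knave, and the claim "at least two of B and E are knaves" is indeed false.
B (knave): "D is a knave, and A is a knight" — false. ✓
Since C is a knight, "C and E are the same type" needs to be True, which holds.
D is a knave; "E is a knave" is false, as required.
Since E is a knight, "exactly one of A and C is a knight" needs to be True, which holds.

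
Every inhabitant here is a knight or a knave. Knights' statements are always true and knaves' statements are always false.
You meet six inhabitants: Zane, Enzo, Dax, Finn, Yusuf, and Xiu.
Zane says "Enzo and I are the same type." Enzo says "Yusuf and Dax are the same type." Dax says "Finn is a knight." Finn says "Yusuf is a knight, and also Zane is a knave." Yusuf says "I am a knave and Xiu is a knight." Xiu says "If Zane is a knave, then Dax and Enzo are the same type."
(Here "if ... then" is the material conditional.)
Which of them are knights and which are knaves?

Zane is a knave, Enzo is a knight, Dax is a knave, Finn is a knave, Yusuf is a knave, and Xiu is a knave.

Zane (knave): "Enzo and I are the same type" — false. ✓
Enzo (knight): "Yusuf and Dax are the same type" — true. ✓
Dax (knave): "Finn is a knight" — false. ✓
As a knave, Finn's statement "Yusuf is a knight, and also Zane is a knave" should be false; it is.
Yusuf is a knave; "I am a knave and Xiu is a knight" is false, as required.
Since Xiu is a knave, "if Zane is a knave, then Dax and Enzo are the same type" needs to be false, which holds.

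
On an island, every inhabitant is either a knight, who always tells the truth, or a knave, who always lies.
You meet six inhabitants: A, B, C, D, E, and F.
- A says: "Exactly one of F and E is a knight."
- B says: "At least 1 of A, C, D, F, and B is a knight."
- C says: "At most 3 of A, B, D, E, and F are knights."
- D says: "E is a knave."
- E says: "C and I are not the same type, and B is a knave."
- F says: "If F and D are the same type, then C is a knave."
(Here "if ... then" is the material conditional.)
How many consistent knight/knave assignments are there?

Consistent assignments:
  A=knight, B=knight, C=knave, D=knight, E=knave, F=knight

1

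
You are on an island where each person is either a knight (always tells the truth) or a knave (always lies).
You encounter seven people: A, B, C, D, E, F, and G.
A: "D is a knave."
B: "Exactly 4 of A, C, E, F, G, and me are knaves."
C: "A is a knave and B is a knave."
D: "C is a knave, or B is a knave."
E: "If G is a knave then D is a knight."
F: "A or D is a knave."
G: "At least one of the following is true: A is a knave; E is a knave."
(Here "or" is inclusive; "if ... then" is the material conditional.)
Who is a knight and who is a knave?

A is a knave, B is a knave, C is a knight, D is a knight, E is a knight, F is a knight, and G is a knight.

A is a knave, so "D is a knave" must be False — and it is.
B is a knave, and the claim "exactly 4 of A, C, E, F, G, and me are knaves" is indeed False.
C is a knight, so "A is a knave and B is a knave" must be true — and it is.
D is a knight; "C is a knave, or B is a knave" is true, as required.
Since E is a knight, "if G is a knave then D is a knight" needs to be true, which holds.
F is a knight, and the claim "A or D is a knave" is indeed true.
G (knight): "at least one of the following is true: A is a knave; E is a knave" — true. ✓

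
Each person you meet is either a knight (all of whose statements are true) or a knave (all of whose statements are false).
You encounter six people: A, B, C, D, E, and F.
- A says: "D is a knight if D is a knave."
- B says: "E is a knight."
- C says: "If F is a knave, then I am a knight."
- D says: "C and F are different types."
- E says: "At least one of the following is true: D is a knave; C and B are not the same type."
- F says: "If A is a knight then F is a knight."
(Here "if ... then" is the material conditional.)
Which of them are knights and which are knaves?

Knights: B, C, E, and F. Knaves: A and D.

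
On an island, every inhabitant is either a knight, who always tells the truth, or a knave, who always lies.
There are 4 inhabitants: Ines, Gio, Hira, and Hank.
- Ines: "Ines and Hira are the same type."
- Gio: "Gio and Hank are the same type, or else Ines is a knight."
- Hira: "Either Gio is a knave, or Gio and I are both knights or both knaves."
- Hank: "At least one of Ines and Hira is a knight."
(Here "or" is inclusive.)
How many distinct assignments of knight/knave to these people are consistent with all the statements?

Consistent assignments:
  Ines=knight, Gio=knight, Hira=knight, Hank=knight
  Ines=knave, Gio=knight, Hira=knight, Hank=knight
  Ines=knave, Gio=knave, Hira=knight, Hank=knight

3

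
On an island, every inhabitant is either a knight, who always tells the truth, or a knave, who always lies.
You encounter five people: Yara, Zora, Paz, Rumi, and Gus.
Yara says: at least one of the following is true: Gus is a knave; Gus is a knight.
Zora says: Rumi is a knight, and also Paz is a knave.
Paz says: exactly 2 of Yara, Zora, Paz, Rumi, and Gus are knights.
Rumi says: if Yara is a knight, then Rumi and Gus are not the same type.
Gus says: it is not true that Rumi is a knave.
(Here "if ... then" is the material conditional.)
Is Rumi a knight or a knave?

Rumi is a knave.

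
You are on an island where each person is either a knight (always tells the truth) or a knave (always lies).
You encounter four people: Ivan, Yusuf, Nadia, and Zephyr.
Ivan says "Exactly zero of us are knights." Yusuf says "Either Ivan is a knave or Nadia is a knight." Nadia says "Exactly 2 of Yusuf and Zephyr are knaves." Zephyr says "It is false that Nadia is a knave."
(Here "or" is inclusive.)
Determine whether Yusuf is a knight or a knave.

Yusuf is a knight.

Consistent assignments: {Ivan=knave, Yusuf=knight, Nadia=knave, Zephyr=knave}
In every consistent assignment, Yusuf is a knight.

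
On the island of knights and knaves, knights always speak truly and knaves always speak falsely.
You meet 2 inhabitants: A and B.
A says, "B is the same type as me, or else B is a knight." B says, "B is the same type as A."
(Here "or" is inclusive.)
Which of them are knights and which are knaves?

A (knight): "B is the same type as me, or else B is a knight" — true. ✓
B is a knight, and the claim "B is the same type as A" is indeed true.

A is a knight and B is a knight.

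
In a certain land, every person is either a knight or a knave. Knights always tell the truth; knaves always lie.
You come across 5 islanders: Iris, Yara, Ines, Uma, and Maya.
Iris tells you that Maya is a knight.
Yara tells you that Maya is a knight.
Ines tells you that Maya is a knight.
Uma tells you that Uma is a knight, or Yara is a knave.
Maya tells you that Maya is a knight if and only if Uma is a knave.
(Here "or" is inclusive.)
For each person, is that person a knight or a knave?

Iris is a knight, Yara is a knight, Ines is a knight, Uma is a knave, and Maya is a knight.

Iris (knight): "Maya is a knight" — True. ✓
Yara is a knight; "Maya is a knight" is True, as required.
Since Ines is a knight, "Maya is a knight" needs to be True, which holds.
Uma (knave): "Uma is a knight, or Yara is a knave" — False. ✓
Maya (knight): "Maya is a knight if and only if Uma is a knave" — True. ✓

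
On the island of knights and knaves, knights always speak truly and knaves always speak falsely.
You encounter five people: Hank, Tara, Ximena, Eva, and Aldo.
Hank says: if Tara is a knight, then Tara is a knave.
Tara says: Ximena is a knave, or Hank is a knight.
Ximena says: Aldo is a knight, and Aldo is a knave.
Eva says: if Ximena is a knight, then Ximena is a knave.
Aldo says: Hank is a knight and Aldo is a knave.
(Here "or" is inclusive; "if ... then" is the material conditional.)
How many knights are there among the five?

The unique consistent assignment is Hank=knave, Tara=knight, Ximena=knave, Eva=knight, Aldo=knave.
That has 2 knights.

2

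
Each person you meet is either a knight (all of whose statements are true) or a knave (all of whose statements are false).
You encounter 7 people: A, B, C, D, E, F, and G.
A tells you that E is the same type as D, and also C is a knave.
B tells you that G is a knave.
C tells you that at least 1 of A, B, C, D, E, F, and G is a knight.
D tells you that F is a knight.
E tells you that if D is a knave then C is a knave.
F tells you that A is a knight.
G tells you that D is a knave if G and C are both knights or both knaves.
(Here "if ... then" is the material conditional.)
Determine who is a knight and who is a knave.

A is a knave, B is a knave, C is a knight, D is a knave, E is a knave, F is a knave, and G is a knight.

Since A is a knave, "E is the same type as D, and also C is a knave" needs to be False, which holds.
As a knave, B's statement "G is a knave" should be False; it is.
C (knight): "at least 1 of A, B, C, D, E, F, and G is a knight" — True. ✓
Since D is a knave, "F is a knight" needs to be False, which holds.
Since E is a knave, "if D is a knave then C is a knave" needs to be False, which holds.
F is a knave; "A is a knight" is False, as required.
G is a knight, so "D is a knave if G and C are both knights or both knaves" must be True — and it is.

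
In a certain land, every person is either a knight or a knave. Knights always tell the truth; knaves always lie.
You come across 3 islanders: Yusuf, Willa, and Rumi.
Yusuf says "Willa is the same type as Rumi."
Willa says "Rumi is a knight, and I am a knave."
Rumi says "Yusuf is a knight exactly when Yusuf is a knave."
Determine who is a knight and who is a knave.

As a knight, Yusuf's statement "Willa is the same type as Rumi" should be true; it is.
Willa (knave): "Rumi is a knight, and I am a knave" — False. ✓
Since Rumi is a knave, "Yusuf is a knight exactly when Yusuf is a knave" needs to be False, which holds.

Yusuf is a knight, Willa is a knave, and Rumi is a knave.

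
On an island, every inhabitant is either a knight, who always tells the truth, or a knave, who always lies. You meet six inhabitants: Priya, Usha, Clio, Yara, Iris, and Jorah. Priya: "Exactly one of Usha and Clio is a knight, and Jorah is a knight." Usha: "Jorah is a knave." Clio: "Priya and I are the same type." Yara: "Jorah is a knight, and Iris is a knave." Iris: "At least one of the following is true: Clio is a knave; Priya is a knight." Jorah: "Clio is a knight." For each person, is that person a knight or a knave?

Priya is a knight, Usha is a knave, Clio is a knight, Yara is a knave, Iris is a knight, and Jorah is a knight.

As a knight, Priya's statement "exactly one of Usha and Clio is a knight, and Jorah is a knight" should be true; it is.
Usha (knave): "Jorah is a knave" — False. ✓
Clio is a knight; "Priya and I are the same type" is true, as required.
Yara (knave): "Jorah is a knight, and Iris is a knave" — False. ✓
Iris is a knight; "at least one of the following is true: Clio is a knave; Priya is a knight" is true, as required.
Jorah is a knight; "Clio is a knight" is true, as required.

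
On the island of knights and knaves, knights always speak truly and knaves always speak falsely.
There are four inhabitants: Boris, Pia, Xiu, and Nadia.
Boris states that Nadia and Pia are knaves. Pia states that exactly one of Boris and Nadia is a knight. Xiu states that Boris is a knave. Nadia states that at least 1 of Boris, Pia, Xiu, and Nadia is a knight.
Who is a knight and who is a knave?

Boris is a knave, Pia is a knight, Xiu is a knight, and Nadia is a knight.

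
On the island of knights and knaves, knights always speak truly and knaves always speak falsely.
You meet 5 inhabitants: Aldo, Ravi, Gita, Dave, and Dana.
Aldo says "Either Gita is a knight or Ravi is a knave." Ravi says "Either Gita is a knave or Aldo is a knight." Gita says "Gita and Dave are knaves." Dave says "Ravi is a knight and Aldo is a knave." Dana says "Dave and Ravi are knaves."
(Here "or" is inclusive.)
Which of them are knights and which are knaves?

Aldo is a knave, Ravi is a knight, Gita is a knave, Dave is a knight, and Dana is a knave.

Aldo is a knave; "either Gita is a knight or Ravi is a knave" is False, as required.
Ravi is a knight, and the claim "either Gita is a knave or Aldo is a knight" is indeed true.
Gita (knave): "Gita and Dave are knaves" — False. ✓
As a knight, Dave's statement "Ravi is a knight and Aldo is a knave" should be true; it is.
Dana (knave): "Dave and Ravi are knaves" — False. ✓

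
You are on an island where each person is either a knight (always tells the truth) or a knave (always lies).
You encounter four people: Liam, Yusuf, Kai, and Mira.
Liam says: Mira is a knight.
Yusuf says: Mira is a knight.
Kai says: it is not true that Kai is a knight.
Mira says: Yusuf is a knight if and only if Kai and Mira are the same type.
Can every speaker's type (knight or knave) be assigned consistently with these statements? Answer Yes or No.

No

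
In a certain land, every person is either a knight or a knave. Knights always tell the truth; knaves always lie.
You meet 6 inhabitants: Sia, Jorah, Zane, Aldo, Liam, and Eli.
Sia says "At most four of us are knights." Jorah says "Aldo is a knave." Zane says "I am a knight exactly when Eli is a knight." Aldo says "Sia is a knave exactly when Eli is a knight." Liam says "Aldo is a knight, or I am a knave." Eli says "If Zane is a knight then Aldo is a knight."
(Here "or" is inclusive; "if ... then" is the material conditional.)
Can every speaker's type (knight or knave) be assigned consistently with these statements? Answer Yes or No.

No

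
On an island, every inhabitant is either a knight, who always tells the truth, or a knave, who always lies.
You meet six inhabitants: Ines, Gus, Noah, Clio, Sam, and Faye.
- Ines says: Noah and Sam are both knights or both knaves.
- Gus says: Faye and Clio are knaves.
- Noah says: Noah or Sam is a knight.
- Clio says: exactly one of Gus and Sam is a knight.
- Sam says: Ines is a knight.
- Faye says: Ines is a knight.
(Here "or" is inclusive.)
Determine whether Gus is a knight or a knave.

Gus is a knave.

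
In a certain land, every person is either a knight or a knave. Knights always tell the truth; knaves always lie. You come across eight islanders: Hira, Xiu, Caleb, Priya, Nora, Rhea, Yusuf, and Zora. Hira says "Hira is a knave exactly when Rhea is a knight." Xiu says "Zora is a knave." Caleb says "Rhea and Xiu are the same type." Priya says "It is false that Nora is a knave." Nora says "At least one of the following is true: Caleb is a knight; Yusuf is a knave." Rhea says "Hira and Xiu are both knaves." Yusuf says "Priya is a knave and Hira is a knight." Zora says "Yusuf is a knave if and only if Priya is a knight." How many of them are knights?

5

The unique consistent assignment is Hira=knight, Xiu=knave, Caleb=knight, Priya=knight, Nora=knight, Rhea=knave, Yusuf=knave, Zora=knight.
That has 5 knights.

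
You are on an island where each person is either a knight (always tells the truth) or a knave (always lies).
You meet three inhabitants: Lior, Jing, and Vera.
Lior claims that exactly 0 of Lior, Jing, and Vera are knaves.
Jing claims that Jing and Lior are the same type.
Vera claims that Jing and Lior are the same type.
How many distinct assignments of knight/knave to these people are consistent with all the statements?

1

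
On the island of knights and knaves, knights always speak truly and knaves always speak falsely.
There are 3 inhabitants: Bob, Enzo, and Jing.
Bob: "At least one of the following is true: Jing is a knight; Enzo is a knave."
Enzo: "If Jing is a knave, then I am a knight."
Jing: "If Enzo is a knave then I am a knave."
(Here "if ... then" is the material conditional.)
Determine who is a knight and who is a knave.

Knights: Bob, Enzo, and Jing. Knaves: none.

Since Bob is a knight, "at least one of the following is true: Jing is a knight; Enzo is a knave" needs to be true, which holds.
Enzo is a knight, so "if Jing is a knave, then I am a knight" must be true — and it is.
Jing is a knight, and the claim "if Enzo is a knave then I am a knave" is indeed true.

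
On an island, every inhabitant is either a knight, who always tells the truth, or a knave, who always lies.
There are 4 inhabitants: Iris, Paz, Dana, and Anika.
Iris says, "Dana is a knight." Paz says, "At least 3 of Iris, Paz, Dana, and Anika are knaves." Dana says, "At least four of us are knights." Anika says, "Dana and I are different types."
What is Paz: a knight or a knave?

Paz is a knight.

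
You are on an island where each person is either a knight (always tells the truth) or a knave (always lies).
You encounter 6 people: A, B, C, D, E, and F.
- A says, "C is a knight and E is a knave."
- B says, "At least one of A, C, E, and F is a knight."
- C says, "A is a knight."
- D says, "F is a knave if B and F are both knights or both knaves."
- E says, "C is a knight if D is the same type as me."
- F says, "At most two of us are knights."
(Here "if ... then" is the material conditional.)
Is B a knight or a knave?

B is a knight.

Consistent assignments: {A=knave, B=knight, C=knave, D=knave, E=knave, F=knight}
In every consistent assignment, B is a knight.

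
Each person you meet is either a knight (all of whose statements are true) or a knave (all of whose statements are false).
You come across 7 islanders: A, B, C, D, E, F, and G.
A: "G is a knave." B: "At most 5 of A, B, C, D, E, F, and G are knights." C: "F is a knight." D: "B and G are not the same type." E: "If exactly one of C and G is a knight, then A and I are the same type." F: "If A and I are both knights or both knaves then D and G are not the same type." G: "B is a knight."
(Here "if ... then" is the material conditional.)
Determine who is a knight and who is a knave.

As a knave, A's statement "G is a knave" should be false; it is.
As a knight, B's statement "at most 5 of A, B, C, D, E, F, and G are knights" should be true; it is.
As a knight, C's statement "F is a knight" should be true; it is.
D (knave): "B and G are not the same type" — false. ✓
E is a knight; "if exactly one of C and G is a knight, then A and I are the same type" is true, as required.
Since F is a knight, "if A and I are both knights or both knaves then D and G are not the same type" needs to be true, which holds.
G is a knight, and the claim "B is a knight" is indeed true.

A is a knave, B is a knight, C is a knight, D is a knave, E is a knight, F is a knight, and G is a knight.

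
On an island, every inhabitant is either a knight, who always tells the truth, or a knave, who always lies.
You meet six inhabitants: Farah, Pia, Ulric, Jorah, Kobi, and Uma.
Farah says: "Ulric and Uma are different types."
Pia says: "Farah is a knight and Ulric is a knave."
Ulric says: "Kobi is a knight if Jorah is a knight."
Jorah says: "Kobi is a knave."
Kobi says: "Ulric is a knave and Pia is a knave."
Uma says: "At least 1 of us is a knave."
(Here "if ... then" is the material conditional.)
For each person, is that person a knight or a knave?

Farah is a knight, Pia is a knight, Ulric is a knave, Jorah is a knight, Kobi is a knave, and Uma is a knight.

Farah (knight): "Ulric and Uma are different types" — True. ✓
Pia is a knight, and the claim "Farah is a knight and Ulric is a knave" is indeed True.
Ulric (knave): "Kobi is a knight if Jorah is a knight" — false. ✓
Jorah is a knight, so "Kobi is a knave" must be True — and it is.
Kobi is a knave, so "Ulric is a knave and Pia is a knave" must be false — and it is.
Uma (knight): "at least 1 of us is a knave" — True. ✓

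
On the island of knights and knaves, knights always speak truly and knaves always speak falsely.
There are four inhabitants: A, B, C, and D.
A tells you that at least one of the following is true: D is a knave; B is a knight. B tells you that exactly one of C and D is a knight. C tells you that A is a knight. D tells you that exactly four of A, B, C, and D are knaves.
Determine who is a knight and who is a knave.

A is a knight, B is a knight, C is a knight, and D is a knave.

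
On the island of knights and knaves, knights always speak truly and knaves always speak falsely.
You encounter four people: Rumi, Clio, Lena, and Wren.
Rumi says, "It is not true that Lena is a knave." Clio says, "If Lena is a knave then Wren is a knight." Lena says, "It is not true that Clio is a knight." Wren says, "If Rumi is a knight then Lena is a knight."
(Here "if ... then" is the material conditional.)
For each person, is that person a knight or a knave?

Knights: Clio and Wren. Knaves: Rumi and Lena.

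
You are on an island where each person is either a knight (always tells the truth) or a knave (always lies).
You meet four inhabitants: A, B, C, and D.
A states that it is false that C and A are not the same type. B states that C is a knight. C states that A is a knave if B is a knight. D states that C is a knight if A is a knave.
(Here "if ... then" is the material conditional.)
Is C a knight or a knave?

Consistent assignments: {A=knave, B=knight, C=knight, D=knight}
In every consistent assignment, C is a knight.

C is a knight.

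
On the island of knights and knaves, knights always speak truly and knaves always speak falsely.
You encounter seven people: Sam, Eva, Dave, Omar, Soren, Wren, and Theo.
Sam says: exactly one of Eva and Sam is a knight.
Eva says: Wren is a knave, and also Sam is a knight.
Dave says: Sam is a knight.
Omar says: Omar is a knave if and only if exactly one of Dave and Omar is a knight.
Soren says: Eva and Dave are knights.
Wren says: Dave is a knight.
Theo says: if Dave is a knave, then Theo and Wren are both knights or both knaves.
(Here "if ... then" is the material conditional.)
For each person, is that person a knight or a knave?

Sam is a knight, Eva is a knave, Dave is a knight, Omar is a knight, Soren is a knave, Wren is a knight, and Theo is a knight.

As a knight, Sam's statement "exactly one of Eva and Sam is a knight" should be true; it is.
As a knave, Eva's statement "Wren is a knave, and also Sam is a knight" should be False; it is.
As a knight, Dave's statement "Sam is a knight" should be true; it is.
As a knight, Omar's statement "Omar is a knave if and only if exactly one of Dave and Omar is a knight" should be true; it is.
Soren is a knave; "Eva and Dave are knights" is False, as required.
Wren is a knight, and the claim "Dave is a knight" is indeed true.
Theo is a knight, so "if Dave is a knave, then Theo and Wren are both knights or both knaves" must be true — and it is.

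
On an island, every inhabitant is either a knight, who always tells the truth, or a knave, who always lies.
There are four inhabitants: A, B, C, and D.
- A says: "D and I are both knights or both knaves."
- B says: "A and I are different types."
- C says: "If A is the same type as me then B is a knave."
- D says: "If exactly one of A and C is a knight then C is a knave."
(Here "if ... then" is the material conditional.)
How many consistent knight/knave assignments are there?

1

Consistent assignments:
  A=knave, B=knight, C=knave, D=knight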